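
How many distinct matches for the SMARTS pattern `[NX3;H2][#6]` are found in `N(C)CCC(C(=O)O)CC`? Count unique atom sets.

[NX3;H2][#6] is the SMARTS for a primary amine: a trivalent nitrogen with two H attached to carbon.
The molecule has an N-methylamino group (-NHCH3), but the nitrogen bears two carbons and only one H (H1), not H2; nothing else fits, so there are 0 matches.

0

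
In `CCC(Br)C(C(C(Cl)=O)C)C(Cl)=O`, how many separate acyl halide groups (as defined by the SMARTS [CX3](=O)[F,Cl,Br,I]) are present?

2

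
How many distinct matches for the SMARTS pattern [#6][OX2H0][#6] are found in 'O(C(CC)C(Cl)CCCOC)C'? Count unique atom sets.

[#6][OX2H0][#6] is the SMARTS for an ether: an aliphatic oxygen bridging two carbons with no H on the oxygen.
The molecule carries 2 separate instances of a methoxy ether (-OCH3) meeting every constraint; each maps to a distinct set of atoms, giving 2 matches.

2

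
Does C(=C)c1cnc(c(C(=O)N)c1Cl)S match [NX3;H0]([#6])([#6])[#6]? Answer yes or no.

No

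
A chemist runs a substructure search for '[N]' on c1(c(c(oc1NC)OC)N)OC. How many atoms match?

2

The query [N] means: uppercase N matches aliphatic (non-aromatic) nitrogen only.
Check the 12 heavy atoms by environment: 1× o (aromatic) → no; 4× c (aromatic) → no; 2× O → no; 3× C → no; 2× N → match.
That gives 2 matching atoms.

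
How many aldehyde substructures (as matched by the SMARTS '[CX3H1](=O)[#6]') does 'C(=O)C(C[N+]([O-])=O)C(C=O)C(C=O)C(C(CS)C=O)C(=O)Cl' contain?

[CX3H1](=O)[#6] is the SMARTS for an aldehyde: an sp2 carbon with one H, double-bonded to O and single-bonded to carbon.
The molecule carries 4 separate instances of an aldehyde (-CHO) meeting every constraint; each maps to a distinct set of atoms, giving 4 matches.

4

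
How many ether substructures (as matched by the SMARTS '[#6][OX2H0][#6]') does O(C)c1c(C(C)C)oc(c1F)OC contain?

2

[#6][OX2H0][#6] is the SMARTS for an ether: an aliphatic oxygen bridging two carbons with no H on the oxygen.
The molecule carries 2 separate instances of a methoxy ether (-OCH3) meeting every constraint; each maps to a distinct set of atoms, giving 2 matches.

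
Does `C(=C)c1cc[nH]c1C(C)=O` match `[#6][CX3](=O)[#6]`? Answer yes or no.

The pattern [#6][CX3](=O)[#6] describes a carbonyl carbon (no H) flanked by two carbons — a ketone.
The molecule carries an acetyl/ketone group (-C(=O)CH3), whose atoms satisfy every constraint of the query, so the pattern matches.

Yes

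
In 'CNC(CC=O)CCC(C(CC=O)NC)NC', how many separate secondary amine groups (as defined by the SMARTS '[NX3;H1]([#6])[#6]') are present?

[NX3;H1]([#6])[#6] is the SMARTS for a secondary amine: a trivalent nitrogen with one H, bonded to two carbons.
The molecule carries 3 separate instances of an N-methylamino group (-NHCH3) meeting every constraint; each maps to a distinct set of atoms, giving 3 matches.

3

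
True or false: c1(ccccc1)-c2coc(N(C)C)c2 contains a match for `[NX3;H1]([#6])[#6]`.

False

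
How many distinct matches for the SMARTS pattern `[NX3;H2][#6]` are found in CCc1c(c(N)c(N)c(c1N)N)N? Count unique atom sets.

[NX3;H2][#6] is the SMARTS for a primary amine: a trivalent nitrogen with two H attached to carbon.
The molecule carries 5 separate instances of a primary amino group (-NH2) meeting every constraint; each maps to a distinct set of atoms, giving 5 matches.

5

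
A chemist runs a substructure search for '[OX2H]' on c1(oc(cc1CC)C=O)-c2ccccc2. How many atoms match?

The query [OX2H] means: aliphatic oxygen with two connections, one of which is H — an -OH oxygen.
Check the 15 heavy atoms by environment: 1× o (aromatic, H0, X2) → no; 4× c (aromatic, H0, X3) → no; 6× c (aromatic, H1, X3) → no; 1× C (H1, X3) → no; 1× O (H0, X1) → no; 1× C (H2, X4) → no; 1× C (H3, X4) → no.
No environment satisfies the query, so 0 matching atoms.

0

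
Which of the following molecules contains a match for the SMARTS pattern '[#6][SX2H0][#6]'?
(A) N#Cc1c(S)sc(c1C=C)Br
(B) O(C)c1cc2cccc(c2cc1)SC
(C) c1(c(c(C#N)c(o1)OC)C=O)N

[#6][SX2H0][#6] describes an aliphatic sulfur bridging two carbons with no H on the sulfur (a thioether).
(A) has a thiol (-SH) but the sulfur has H1, not H0 bridging two carbons.
(B) contains a methylthio ether (-SCH3), which satisfies every atom and bond constraint.
(C) has a methoxy ether (-OCH3) but the bridging atom is O, not S.
So the answer is (B).

B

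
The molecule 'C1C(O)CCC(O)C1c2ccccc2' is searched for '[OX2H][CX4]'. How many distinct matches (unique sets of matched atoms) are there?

2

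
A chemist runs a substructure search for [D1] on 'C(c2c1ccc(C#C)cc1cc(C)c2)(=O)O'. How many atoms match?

4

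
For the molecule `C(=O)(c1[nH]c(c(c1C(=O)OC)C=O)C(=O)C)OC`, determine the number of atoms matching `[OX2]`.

2

The query [OX2] means: aliphatic oxygen with two total connections — ether, hydroxyl, or ester single-bond O.
Check the 18 heavy atoms by environment: 1× n (aromatic, X3) → no; 4× c (aromatic, X3) → no; 4× C (X3) → no; 4× O (X1) → no; 3× C (X4) → no; 2× O (X2) → match.
That gives 2 matching atoms.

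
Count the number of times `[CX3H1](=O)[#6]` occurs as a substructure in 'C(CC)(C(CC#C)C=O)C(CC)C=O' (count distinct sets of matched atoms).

[CX3H1](=O)[#6] is the SMARTS for an aldehyde: an sp2 carbon with one H, double-bonded to O and single-bonded to carbon.
The molecule carries 2 separate instances of an aldehyde (-CHO) meeting every constraint; each maps to a distinct set of atoms, giving 2 matches.

2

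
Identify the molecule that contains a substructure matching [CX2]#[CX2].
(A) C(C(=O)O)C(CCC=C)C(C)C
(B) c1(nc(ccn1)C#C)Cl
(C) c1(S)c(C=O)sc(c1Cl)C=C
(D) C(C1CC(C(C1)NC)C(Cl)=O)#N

[CX2]#[CX2] describes a carbon-carbon triple bond (an alkyne).
(A) has a vinyl group (-CH=CH2) but the C=C is a double bond; both carbons are CX3, not CX2.
(B) contains an ethynyl group (-C#CH), which satisfies every atom and bond constraint.
(C) has a vinyl group (-CH=CH2) but the C=C is a double bond; both carbons are CX3, not CX2.
(D) has a nitrile (-C#N) but the triple bond is C#N, not C#C.
So the answer is (B).

B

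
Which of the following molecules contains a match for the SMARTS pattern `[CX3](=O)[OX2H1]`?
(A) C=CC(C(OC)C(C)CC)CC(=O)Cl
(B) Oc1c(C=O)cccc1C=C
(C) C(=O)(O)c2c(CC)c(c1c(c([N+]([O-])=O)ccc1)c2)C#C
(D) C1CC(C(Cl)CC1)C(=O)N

C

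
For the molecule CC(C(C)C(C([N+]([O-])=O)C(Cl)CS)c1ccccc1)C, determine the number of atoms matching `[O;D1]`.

2

The query [O;D1] means: aliphatic oxygen bonded to exactly one heavy atom.
Check the 20 heavy atoms by environment: 1× C (D2) → no; 5× C (D3) → no; 3× C (D1) → no; 1× c (aromatic, D3) → no; 5× c (aromatic, D2) → no; 1× Cl (D1) → no; 1× S (D1) → no; 1× N (charge +1, D3) → no; 1× O (charge -1, D1) → match; 1× O (D1) → match.
Summing the matching environments: 1 + 1 = 2 matching atoms.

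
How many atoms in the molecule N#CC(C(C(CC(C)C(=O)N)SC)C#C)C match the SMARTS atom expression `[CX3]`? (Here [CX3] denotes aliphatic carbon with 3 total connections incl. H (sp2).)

1

Check the 16 heavy atoms by environment: 8× C (X4) → no; 3× C (X2) → no; 1× N (X1) → no; 1× C (X3) → match; 1× O (X1) → no; 1× N (X3) → no; 1× S (X2) → no.
That gives 1 matching atom.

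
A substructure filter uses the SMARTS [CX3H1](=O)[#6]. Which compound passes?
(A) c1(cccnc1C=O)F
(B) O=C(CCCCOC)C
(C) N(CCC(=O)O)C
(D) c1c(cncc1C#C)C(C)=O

[CX3H1](=O)[#6] describes an sp2 carbon with one H, double-bonded to O and single-bonded to carbon (an aldehyde).
(A) contains an aldehyde (-CHO), which satisfies every atom and bond constraint.
(B) has an acetyl/ketone group (-C(=O)CH3) but the carbonyl carbon has H0 (two carbon neighbours), not H1.
(C) has a carboxylic acid group (-C(=O)OH) but the carbonyl carbon has H0 and is bonded to O, not H1.
(D) has an acetyl/ketone group (-C(=O)CH3) but the carbonyl carbon has H0 (two carbon neighbours), not H1.
So the answer is (A).

A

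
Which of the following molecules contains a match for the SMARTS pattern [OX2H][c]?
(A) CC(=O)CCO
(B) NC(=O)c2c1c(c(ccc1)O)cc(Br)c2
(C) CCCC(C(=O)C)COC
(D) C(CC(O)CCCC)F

[OX2H][c] describes a hydroxyl oxygen attached to an aromatic carbon (a phenol).
(A) has a hydroxyl group (-OH) but the -OH is on an aliphatic carbon, not an aromatic c.
(B) contains a hydroxyl group (-OH), which satisfies every atom and bond constraint.
(C) has a methoxy ether (-OCH3) but the oxygen has H0, not H1.
(D) has a hydroxyl group (-OH) but the -OH is on an aliphatic carbon, not an aromatic c.
So the answer is (B).

B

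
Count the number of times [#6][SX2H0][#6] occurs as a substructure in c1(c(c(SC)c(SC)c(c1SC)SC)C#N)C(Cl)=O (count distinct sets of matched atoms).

4

[#6][SX2H0][#6] is the SMARTS for a thioether: an aliphatic sulfur bridging two carbons with no H on the sulfur.
The molecule carries 4 separate instances of a methylthio ether (-SCH3) meeting every constraint; each maps to a distinct set of atoms, giving 4 matches.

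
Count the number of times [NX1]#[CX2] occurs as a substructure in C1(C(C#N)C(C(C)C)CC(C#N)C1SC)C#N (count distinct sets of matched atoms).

3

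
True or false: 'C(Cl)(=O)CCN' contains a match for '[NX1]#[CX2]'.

False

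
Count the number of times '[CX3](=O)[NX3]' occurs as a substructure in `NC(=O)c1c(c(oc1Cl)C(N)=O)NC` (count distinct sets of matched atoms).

[CX3](=O)[NX3] is the SMARTS for an amide: a carbonyl carbon bonded to a trivalent nitrogen.
The molecule carries 2 separate instances of a primary amide (-C(=O)NH2) meeting every constraint; each maps to a distinct set of atoms, giving 2 matches.

2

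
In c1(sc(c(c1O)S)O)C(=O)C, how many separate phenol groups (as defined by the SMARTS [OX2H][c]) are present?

2

[OX2H][c] is the SMARTS for a phenol: a hydroxyl oxygen attached to an aromatic carbon.
The molecule carries 2 separate instances of a hydroxyl group (-OH) meeting every constraint; each maps to a distinct set of atoms, giving 2 matches.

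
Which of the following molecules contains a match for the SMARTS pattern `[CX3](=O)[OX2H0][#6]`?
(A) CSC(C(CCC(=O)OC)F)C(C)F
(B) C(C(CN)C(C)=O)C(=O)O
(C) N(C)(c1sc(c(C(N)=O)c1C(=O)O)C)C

[CX3](=O)[OX2H0][#6] describes a carbonyl carbon bonded to an oxygen that is itself bonded to carbon (no H on that O) (an ester).
(A) contains a methyl-ester group (-C(=O)OCH3), which satisfies every atom and bond constraint.
(B) has a carboxylic acid group (-C(=O)OH) but the singly-bonded O carries H (OX2H1, not H0).
(C) has a carboxylic acid group (-C(=O)OH) but the singly-bonded O carries H (OX2H1, not H0).
So the answer is (A).

A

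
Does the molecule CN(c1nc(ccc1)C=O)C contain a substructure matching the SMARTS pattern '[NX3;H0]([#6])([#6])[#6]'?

Yes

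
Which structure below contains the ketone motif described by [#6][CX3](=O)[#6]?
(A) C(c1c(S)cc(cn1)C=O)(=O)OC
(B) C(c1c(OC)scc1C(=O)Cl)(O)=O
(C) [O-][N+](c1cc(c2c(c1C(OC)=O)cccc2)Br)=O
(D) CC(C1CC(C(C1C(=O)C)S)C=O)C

D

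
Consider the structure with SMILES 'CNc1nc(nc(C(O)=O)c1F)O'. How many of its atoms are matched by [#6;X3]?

5

The query [#6;X3] means: any carbon (aromatic or not) with three total connections.
Check the 13 heavy atoms by environment: 2× n (aromatic, X2) → no; 4× c (aromatic, X3) → match; 1× N (X3) → no; 1× C (X4) → no; 1× F (X1) → no; 1× C (X3) → match; 1× O (X1) → no; 2× O (X2) → no.
Summing the matching environments: 4 + 1 = 5 matching atoms.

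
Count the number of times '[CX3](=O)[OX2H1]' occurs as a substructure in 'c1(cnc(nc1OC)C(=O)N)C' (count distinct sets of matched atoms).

0

[CX3](=O)[OX2H1] is the SMARTS for a carboxylic acid: an sp2 carbon double-bonded to O and single-bonded to an -OH oxygen.
The molecule has a primary amide (-C(=O)NH2), but the carbonyl is bonded to N, not to an -OH oxygen; nothing else fits, so there are 0 matches.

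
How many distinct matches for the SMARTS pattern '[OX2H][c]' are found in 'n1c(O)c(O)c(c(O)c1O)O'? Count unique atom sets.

[OX2H][c] is the SMARTS for a phenol: a hydroxyl oxygen attached to an aromatic carbon.
The molecule carries 5 separate instances of a hydroxyl group (-OH) meeting every constraint; each maps to a distinct set of atoms, giving 5 matches.

5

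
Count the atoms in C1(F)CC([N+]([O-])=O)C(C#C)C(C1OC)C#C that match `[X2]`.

5

The query [X2] means: any atom with exactly two total connections (bonds + H).
Check the 16 heavy atoms by environment: 7× C (X4) → no; 4× C (X2) → match; 1× N (charge +1, X3) → no; 1× O (charge -1, X1) → no; 1× O (X1) → no; 1× O (X2) → match; 1× F (X1) → no.
Summing the matching environments: 4 + 1 = 5 matching atoms.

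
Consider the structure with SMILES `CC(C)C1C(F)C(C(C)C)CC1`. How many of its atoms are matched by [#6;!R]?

The query [#6;!R] means: carbon not in any ring.
Check the 12 heavy atoms by environment: 5× C (in 5-ring) → no; 1× F (acyclic) → no; 6× C (acyclic) → match.
That gives 6 matching atoms.

6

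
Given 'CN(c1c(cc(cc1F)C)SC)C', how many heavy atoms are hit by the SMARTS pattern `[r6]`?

The query [r6] means: r6 matches atoms in a six-membered ring.
Check the 13 heavy atoms by environment: 6× c (aromatic, in 6-ring) → match; 1× S (acyclic) → no; 4× C (acyclic) → no; 1× N (acyclic) → no; 1× F (acyclic) → no.
That gives 6 matching atoms.

6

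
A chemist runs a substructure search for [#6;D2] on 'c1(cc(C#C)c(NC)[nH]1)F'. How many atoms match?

2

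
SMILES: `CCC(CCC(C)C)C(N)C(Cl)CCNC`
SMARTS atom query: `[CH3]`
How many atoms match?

Check the 16 heavy atoms by environment: 5× C (H2) → no; 4× C (H1) → no; 1× N (H2) → no; 4× C (H3) → match; 1× N (H1) → no; 1× Cl (H0) → no.
That gives 4 matching atoms.

4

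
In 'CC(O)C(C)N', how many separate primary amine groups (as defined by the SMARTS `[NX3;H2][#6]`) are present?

[NX3;H2][#6] is the SMARTS for a primary amine: a trivalent nitrogen with two H attached to carbon.
Exactly one fragment in the molecule meets all constraints, giving 1 match.

1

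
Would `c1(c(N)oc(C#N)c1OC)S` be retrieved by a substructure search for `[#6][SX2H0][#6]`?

No

The pattern [#6][SX2H0][#6] describes an aliphatic sulfur bridging two carbons with no H on the sulfur — a thioether.
The closest candidate here is a thiol (-SH), but the sulfur has H1, not H0 bridging two carbons. No other fragment satisfies the full query, so there is no match.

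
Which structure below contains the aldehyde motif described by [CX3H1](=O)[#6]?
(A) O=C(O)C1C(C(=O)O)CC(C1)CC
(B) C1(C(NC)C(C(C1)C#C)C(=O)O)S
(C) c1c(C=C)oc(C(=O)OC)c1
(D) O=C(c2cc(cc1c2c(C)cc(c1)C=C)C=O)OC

[CX3H1](=O)[#6] describes an sp2 carbon with one H, double-bonded to O and single-bonded to carbon (an aldehyde).
(A) has a carboxylic acid group (-C(=O)OH) but the carbonyl carbon has H0 and is bonded to O, not H1.
(B) has a carboxylic acid group (-C(=O)OH) but the carbonyl carbon has H0 and is bonded to O, not H1.
(C) has a methyl-ester group (-C(=O)OCH3) but the carbonyl carbon has H0, not H1.
(D) contains an aldehyde (-CHO), which satisfies every atom and bond constraint.
So the answer is (D).

D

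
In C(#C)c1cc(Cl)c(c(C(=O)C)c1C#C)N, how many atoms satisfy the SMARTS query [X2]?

4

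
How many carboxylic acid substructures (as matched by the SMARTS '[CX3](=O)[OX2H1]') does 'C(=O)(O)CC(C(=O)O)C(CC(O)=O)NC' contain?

3

[CX3](=O)[OX2H1] is the SMARTS for a carboxylic acid: an sp2 carbon double-bonded to O and single-bonded to an -OH oxygen.
The molecule carries 3 separate instances of a carboxylic acid group (-C(=O)OH) meeting every constraint; each maps to a distinct set of atoms, giving 3 matches.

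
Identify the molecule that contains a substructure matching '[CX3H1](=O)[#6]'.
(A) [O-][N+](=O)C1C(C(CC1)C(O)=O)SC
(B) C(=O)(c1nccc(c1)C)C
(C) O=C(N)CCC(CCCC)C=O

[CX3H1](=O)[#6] describes an sp2 carbon with one H, double-bonded to O and single-bonded to carbon (an aldehyde).
(A) has a carboxylic acid group (-C(=O)OH) but the carbonyl carbon has H0 and is bonded to O, not H1.
(B) has an acetyl/ketone group (-C(=O)CH3) but the carbonyl carbon has H0 (two carbon neighbours), not H1.
(C) contains an aldehyde (-CHO), which satisfies every atom and bond constraint.
So the answer is (C).

C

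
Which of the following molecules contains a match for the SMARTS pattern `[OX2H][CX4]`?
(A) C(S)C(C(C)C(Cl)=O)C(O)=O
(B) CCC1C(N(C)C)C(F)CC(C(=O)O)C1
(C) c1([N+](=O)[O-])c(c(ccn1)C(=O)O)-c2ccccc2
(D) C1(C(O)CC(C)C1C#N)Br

D

[OX2H][CX4] describes a hydroxyl oxygen bound to an sp3 (X4) carbon (an aliphatic alcohol).
(A) has a carboxylic acid group (-C(=O)OH) but the -OH is on a CX3 carbonyl carbon, not a CX4 carbon.
(B) has a carboxylic acid group (-C(=O)OH) but the -OH is on a CX3 carbonyl carbon, not a CX4 carbon.
(C) has a carboxylic acid group (-C(=O)OH) but the -OH is on a CX3 carbonyl carbon, not a CX4 carbon.
(D) contains a hydroxyl group (-OH), which satisfies every atom and bond constraint.
So the answer is (D).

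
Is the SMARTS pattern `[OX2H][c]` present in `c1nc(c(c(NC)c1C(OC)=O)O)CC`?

Yes

The pattern [OX2H][c] describes a hydroxyl oxygen attached to an aromatic carbon — a phenol.
The molecule carries a hydroxyl group (-OH), whose atoms satisfy every constraint of the query, so the pattern matches.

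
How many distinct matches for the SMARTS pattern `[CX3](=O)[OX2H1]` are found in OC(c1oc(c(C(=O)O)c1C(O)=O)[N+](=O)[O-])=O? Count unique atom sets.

3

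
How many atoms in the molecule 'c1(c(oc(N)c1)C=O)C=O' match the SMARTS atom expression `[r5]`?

5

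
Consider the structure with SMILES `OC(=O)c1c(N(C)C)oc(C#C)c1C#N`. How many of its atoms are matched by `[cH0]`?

4

The query [cH0] means: aromatic carbon with no attached hydrogen (substituted or ring-fusion).
Check the 15 heavy atoms by environment: 1× o (aromatic, H0) → no; 4× c (aromatic, H0) → match; 2× N (H0) → no; 2× C (H3) → no; 3× C (H0) → no; 1× O (H0) → no; 1× O (H1) → no; 1× C (H1) → no.
That gives 4 matching atoms.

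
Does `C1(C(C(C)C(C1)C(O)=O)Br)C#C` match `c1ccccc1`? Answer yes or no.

No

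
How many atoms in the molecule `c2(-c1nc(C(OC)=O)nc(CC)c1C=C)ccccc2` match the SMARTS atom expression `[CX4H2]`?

1

Check the 20 heavy atoms by environment: 2× n (aromatic, H0, X2) → no; 5× c (aromatic, H0, X3) → no; 1× C (H2, X4) → match; 2× C (H3, X4) → no; 1× C (H1, X3) → no; 1× C (H2, X3) → no; 1× C (H0, X3) → no; 1× O (H0, X1) → no; 1× O (H0, X2) → no; 5× c (aromatic, H1, X3) → no.
That gives 1 matching atom.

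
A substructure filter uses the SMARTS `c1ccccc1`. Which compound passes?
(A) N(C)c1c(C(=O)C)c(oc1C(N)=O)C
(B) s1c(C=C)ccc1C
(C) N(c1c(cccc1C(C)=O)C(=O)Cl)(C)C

c1ccccc1 describes six aromatic carbons in a ring (a benzene ring).
(A) has a methyl group (-CH3) but no six-membered all-carbon aromatic ring is present.
(B) has a methyl group (-CH3) but no six-membered all-carbon aromatic ring is present.
(C) contains the required atom environment, so the pattern matches.
So the answer is (C).

C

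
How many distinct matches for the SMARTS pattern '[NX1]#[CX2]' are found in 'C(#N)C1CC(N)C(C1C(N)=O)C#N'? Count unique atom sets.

2

[NX1]#[CX2] is the SMARTS for a nitrile: a nitrogen triple-bonded to a two-connected carbon.
The molecule carries 2 separate instances of a nitrile (-C#N) meeting every constraint; each maps to a distinct set of atoms, giving 2 matches.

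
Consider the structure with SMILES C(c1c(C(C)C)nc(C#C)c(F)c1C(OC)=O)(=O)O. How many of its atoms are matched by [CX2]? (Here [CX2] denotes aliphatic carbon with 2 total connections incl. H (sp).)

2

The query [CX2] means: C with X2: aliphatic carbon with exactly 2 total connections.
Check the 19 heavy atoms by environment: 1× n (aromatic, X2) → no; 5× c (aromatic, X3) → no; 1× F (X1) → no; 4× C (X4) → no; 2× C (X2) → match; 2× C (X3) → no; 2× O (X1) → no; 2× O (X2) → no.
That gives 2 matching atoms.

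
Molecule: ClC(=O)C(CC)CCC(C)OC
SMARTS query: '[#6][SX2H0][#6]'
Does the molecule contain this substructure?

No

The pattern [#6][SX2H0][#6] describes an aliphatic sulfur bridging two carbons with no H on the sulfur — a thioether.
The closest candidate here is a methoxy ether (-OCH3), but the bridging atom is O, not S. No other fragment satisfies the full query, so there is no match.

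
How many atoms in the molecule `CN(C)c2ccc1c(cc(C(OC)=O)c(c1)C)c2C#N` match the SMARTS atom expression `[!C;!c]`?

4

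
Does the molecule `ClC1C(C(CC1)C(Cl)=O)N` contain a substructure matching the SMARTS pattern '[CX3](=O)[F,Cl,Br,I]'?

Yes

The pattern [CX3](=O)[F,Cl,Br,I] describes a carbonyl carbon bonded to a halogen — an acyl halide.
The molecule carries an acyl chloride (-C(=O)Cl), whose atoms satisfy every constraint of the query, so the pattern matches.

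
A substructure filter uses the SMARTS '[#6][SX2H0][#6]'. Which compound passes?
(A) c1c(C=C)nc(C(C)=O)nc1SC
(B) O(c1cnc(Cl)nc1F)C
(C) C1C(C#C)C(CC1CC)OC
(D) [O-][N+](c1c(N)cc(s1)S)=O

A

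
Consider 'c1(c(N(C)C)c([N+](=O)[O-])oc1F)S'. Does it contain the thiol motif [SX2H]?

Yes

The pattern [SX2H] describes an aliphatic sulfur with two connections, one being H — a thiol.
The molecule carries a thiol (-SH), whose atoms satisfy every constraint of the query, so the pattern matches.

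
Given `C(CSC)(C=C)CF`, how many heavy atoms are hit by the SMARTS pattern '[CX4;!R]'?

Check the 8 heavy atoms by environment: 4× C (X4, acyclic) → match; 2× C (X3, acyclic) → no; 1× F (X1, acyclic) → no; 1× S (X2, acyclic) → no.
That gives 4 matching atoms.

4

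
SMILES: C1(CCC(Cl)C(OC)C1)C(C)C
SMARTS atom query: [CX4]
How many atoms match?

10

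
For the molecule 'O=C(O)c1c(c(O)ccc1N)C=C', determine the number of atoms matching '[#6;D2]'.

3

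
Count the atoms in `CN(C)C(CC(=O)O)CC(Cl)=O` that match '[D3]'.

The query [D3] means: atom with exactly three heavy-atom neighbours.
Check the 12 heavy atoms by environment: 2× C (D2) → no; 3× C (D3) → match; 3× O (D1) → no; 1× Cl (D1) → no; 1× N (D3) → match; 2× C (D1) → no.
Summing the matching environments: 3 + 1 = 4 matching atoms.

4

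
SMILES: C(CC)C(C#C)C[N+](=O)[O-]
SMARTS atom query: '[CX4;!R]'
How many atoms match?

5

The query [CX4;!R] means: aliphatic carbon with four total connections, not in a ring.
Check the 10 heavy atoms by environment: 5× C (X4, acyclic) → match; 1× N (charge +1, X3, acyclic) → no; 1× O (charge -1, X1, acyclic) → no; 1× O (X1, acyclic) → no; 2× C (X2, acyclic) → no.
That gives 5 matching atoms.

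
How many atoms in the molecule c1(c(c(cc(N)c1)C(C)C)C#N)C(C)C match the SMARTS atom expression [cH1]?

2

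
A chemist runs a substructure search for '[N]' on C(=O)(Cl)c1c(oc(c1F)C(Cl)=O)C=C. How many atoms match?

0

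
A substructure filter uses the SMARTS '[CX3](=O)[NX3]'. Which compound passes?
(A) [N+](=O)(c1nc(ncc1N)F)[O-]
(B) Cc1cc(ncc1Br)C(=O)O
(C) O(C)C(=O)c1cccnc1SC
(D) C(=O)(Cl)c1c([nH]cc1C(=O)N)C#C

D

[CX3](=O)[NX3] describes a carbonyl carbon bonded to a trivalent nitrogen (an amide).
(A) has a primary amino group (-NH2) but the -NH2 is not attached to a carbonyl carbon.
(B) has a carboxylic acid group (-C(=O)OH) but the carbonyl is bonded to O, not to an NX3 nitrogen.
(C) has a methyl-ester group (-C(=O)OCH3) but the carbonyl is bonded to O, not to an NX3 nitrogen.
(D) contains a primary amide (-C(=O)NH2), which satisfies every atom and bond constraint.
So the answer is (D).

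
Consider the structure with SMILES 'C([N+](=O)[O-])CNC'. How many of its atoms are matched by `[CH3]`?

1

The query [CH3] means: aliphatic carbon with exactly three hydrogens.
Check the 7 heavy atoms by environment: 2× C (H2) → no; 1× N (charge +1, H0) → no; 1× O (charge -1, H0) → no; 1× O (H0) → no; 1× N (H1) → no; 1× C (H3) → match.
That gives 1 matching atom.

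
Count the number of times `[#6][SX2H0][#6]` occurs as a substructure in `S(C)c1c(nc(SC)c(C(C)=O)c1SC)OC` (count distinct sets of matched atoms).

[#6][SX2H0][#6] is the SMARTS for a thioether: an aliphatic sulfur bridging two carbons with no H on the sulfur.
The molecule carries 3 separate instances of a methylthio ether (-SCH3) meeting every constraint; each maps to a distinct set of atoms, giving 3 matches.

3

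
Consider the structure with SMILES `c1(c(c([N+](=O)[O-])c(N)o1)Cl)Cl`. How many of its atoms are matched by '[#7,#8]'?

5

The query [#7,#8] means: nitrogen or oxygen (comma = OR).
Check the 11 heavy atoms by environment: 1× o (aromatic) → match; 4× c (aromatic) → no; 2× Cl → no; 1× N (charge +1) → match; 1× O (charge -1) → match; 1× O → match; 1× N → match.
Summing the matching environments: 1 + 1 + 1 + 1 + 1 = 5 matching atoms.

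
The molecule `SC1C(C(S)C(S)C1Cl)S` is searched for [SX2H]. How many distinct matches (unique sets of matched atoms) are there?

4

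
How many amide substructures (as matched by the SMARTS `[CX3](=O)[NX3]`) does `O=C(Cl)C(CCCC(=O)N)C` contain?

1

[CX3](=O)[NX3] is the SMARTS for an amide: a carbonyl carbon bonded to a trivalent nitrogen.
Exactly one fragment in the molecule meets all constraints, giving 1 match.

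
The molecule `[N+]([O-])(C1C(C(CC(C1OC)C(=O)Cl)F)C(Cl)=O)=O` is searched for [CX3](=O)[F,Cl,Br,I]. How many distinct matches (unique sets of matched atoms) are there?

2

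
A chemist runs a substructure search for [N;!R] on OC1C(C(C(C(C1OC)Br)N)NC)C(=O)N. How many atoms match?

The query [N;!R] means: aliphatic nitrogen not in a ring.
Check the 16 heavy atoms by environment: 6× C (in 6-ring) → no; 3× C (acyclic) → no; 3× O (acyclic) → no; 3× N (acyclic) → match; 1× Br (acyclic) → no.
That gives 3 matching atoms.

3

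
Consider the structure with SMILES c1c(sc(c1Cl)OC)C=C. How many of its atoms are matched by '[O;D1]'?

0

The query [O;D1] means: aliphatic oxygen bonded to exactly one heavy atom.
Check the 10 heavy atoms by environment: 1× s (aromatic, D2) → no; 3× c (aromatic, D3) → no; 1× c (aromatic, D2) → no; 1× Cl (D1) → no; 1× O (D2) → no; 2× C (D1) → no; 1× C (D2) → no.
No environment satisfies the query, so 0 matching atoms.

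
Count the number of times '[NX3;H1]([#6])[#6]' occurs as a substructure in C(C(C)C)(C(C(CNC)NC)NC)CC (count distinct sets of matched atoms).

[NX3;H1]([#6])[#6] is the SMARTS for a secondary amine: a trivalent nitrogen with one H, bonded to two carbons.
The molecule carries 3 separate instances of an N-methylamino group (-NHCH3) meeting every constraint; each maps to a distinct set of atoms, giving 3 matches.

3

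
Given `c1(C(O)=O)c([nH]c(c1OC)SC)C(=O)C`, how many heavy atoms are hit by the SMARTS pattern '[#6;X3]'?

6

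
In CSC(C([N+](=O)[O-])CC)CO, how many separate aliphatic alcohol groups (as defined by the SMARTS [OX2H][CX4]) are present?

1

[OX2H][CX4] is the SMARTS for an aliphatic alcohol: a hydroxyl oxygen bound to an sp3 (X4) carbon.
Exactly one fragment in the molecule meets all constraints, giving 1 match.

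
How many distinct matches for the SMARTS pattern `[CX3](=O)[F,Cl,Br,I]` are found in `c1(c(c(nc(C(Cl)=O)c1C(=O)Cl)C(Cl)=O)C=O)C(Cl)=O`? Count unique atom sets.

4

[CX3](=O)[F,Cl,Br,I] is the SMARTS for an acyl halide: a carbonyl carbon bonded to a halogen.
The molecule carries 4 separate instances of an acyl chloride (-C(=O)Cl) meeting every constraint; each maps to a distinct set of atoms, giving 4 matches.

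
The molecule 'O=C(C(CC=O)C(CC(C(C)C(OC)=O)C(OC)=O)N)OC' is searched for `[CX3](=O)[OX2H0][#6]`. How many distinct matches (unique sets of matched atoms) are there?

[CX3](=O)[OX2H0][#6] is the SMARTS for an ester: a carbonyl carbon bonded to an oxygen that is itself bonded to carbon (no H on that O).
The molecule carries 3 separate instances of a methyl-ester group (-C(=O)OCH3) meeting every constraint; each maps to a distinct set of atoms, giving 3 matches.

3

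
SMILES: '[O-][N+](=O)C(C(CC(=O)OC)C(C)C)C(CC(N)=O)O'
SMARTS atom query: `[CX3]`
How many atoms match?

2

The query [CX3] means: C with X3: aliphatic carbon with exactly 3 total connections.
Check the 19 heavy atoms by environment: 9× C (X4) → no; 2× C (X3) → match; 3× O (X1) → no; 2× O (X2) → no; 1× N (X3) → no; 1× N (charge +1, X3) → no; 1× O (charge -1, X1) → no.
That gives 2 matching atoms.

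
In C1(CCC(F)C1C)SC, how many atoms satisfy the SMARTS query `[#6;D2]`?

2

The query [#6;D2] means: any carbon bonded to exactly two heavy atoms.
Check the 9 heavy atoms by environment: 2× C (D2) → match; 3× C (D3) → no; 2× C (D1) → no; 1× S (D2) → no; 1× F (D1) → no.
That gives 2 matching atoms.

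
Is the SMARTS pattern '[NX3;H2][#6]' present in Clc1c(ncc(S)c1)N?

The pattern [NX3;H2][#6] describes a trivalent nitrogen with two H attached to carbon — a primary amine.
The molecule carries a primary amino group (-NH2), whose atoms satisfy every constraint of the query, so the pattern matches.

Yes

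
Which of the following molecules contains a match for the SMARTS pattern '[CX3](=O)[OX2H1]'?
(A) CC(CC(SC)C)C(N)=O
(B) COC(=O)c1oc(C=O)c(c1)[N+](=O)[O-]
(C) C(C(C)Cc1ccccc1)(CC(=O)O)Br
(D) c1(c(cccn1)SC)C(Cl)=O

C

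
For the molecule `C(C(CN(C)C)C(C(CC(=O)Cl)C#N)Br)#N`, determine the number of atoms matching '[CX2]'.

2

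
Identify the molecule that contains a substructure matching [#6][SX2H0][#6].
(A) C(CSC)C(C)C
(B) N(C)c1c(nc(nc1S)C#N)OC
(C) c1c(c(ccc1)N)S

A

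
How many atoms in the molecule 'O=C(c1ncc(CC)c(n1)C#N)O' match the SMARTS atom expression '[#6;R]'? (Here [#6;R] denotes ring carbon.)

4

The query [#6;R] means: carbon that is part of a ring.
Check the 13 heavy atoms by environment: 2× n (aromatic, in 6-ring) → no; 4× c (aromatic, in 6-ring) → match; 4× C (acyclic) → no; 1× N (acyclic) → no; 2× O (acyclic) → no.
That gives 4 matching atoms.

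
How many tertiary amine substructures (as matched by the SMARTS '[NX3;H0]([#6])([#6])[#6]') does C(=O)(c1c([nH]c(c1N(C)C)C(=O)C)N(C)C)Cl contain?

[NX3;H0]([#6])([#6])[#6] is the SMARTS for a tertiary amine: a trivalent nitrogen with no H, bonded to three carbons.
The molecule carries 2 separate instances of a dimethylamino group (-N(CH3)2) meeting every constraint; each maps to a distinct set of atoms, giving 2 matches.

2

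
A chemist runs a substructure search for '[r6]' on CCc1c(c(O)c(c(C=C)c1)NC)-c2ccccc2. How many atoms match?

12

The query [r6] means: r6 matches atoms in a six-membered ring.
Check the 19 heavy atoms by environment: 12× c (aromatic, in 6-ring) → match; 1× N (acyclic) → no; 5× C (acyclic) → no; 1× O (acyclic) → no.
That gives 12 matching atoms.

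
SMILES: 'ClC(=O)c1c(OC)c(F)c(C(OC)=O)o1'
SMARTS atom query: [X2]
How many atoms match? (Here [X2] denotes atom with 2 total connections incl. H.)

3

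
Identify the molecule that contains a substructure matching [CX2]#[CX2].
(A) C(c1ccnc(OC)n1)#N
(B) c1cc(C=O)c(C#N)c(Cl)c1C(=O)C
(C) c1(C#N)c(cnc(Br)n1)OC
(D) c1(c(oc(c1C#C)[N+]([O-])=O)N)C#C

D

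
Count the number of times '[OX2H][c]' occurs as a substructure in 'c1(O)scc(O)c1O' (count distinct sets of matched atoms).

3

[OX2H][c] is the SMARTS for a phenol: a hydroxyl oxygen attached to an aromatic carbon.
The molecule carries 3 separate instances of a hydroxyl group (-OH) meeting every constraint; each maps to a distinct set of atoms, giving 3 matches.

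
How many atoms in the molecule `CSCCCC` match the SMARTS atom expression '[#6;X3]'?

0

The query [#6;X3] means: any carbon (aromatic or not) with three total connections.
Check the 6 heavy atoms by environment: 5× C (X4) → no; 1× S (X2) → no.
No environment satisfies the query, so 0 matching atoms.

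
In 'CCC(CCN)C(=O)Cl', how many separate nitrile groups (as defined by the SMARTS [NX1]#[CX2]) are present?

0

[NX1]#[CX2] is the SMARTS for a nitrile: a nitrogen triple-bonded to a two-connected carbon.
The molecule has a primary amino group (-NH2), but the nitrogen is NX3 (three connections), not NX1 triple-bonded; nothing else fits, so there are 0 matches.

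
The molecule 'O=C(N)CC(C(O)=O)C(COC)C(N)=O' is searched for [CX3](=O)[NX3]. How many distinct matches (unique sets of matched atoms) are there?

2

[CX3](=O)[NX3] is the SMARTS for an amide: a carbonyl carbon bonded to a trivalent nitrogen.
The molecule carries 2 separate instances of a primary amide (-C(=O)NH2) meeting every constraint; each maps to a distinct set of atoms, giving 2 matches.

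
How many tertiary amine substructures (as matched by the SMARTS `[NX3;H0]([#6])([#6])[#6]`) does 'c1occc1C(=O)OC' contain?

0

[NX3;H0]([#6])([#6])[#6] is the SMARTS for a tertiary amine: a trivalent nitrogen with no H, bonded to three carbons.
No fragment in the molecule satisfies every constraint, giving 0 matches.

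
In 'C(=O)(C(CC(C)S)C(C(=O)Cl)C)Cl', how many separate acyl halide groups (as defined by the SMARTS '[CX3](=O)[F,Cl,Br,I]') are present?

[CX3](=O)[F,Cl,Br,I] is the SMARTS for an acyl halide: a carbonyl carbon bonded to a halogen.
The molecule carries 2 separate instances of an acyl chloride (-C(=O)Cl) meeting every constraint; each maps to a distinct set of atoms, giving 2 matches.

2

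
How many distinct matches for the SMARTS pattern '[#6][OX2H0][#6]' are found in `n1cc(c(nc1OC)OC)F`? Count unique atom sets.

[#6][OX2H0][#6] is the SMARTS for an ether: an aliphatic oxygen bridging two carbons with no H on the oxygen.
The molecule carries 2 separate instances of a methoxy ether (-OCH3) meeting every constraint; each maps to a distinct set of atoms, giving 2 matches.

2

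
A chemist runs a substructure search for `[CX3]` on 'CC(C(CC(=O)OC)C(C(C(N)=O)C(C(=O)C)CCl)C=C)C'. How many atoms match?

The query [CX3] means: C with X3: aliphatic carbon with exactly 3 total connections.
Check the 22 heavy atoms by environment: 11× C (X4) → no; 5× C (X3) → match; 3× O (X1) → no; 1× Cl (X1) → no; 1× O (X2) → no; 1× N (X3) → no.
That gives 5 matching atoms.

5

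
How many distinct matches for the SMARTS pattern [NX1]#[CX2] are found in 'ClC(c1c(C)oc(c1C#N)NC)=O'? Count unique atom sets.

[NX1]#[CX2] is the SMARTS for a nitrile: a nitrogen triple-bonded to a two-connected carbon.
Exactly one fragment in the molecule meets all constraints, giving 1 match.

1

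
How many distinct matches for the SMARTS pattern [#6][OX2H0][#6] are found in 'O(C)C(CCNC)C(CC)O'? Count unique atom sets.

1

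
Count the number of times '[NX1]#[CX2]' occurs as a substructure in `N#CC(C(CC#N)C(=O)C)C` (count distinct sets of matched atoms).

[NX1]#[CX2] is the SMARTS for a nitrile: a nitrogen triple-bonded to a two-connected carbon.
The molecule carries 2 separate instances of a nitrile (-C#N) meeting every constraint; each maps to a distinct set of atoms, giving 2 matches.

2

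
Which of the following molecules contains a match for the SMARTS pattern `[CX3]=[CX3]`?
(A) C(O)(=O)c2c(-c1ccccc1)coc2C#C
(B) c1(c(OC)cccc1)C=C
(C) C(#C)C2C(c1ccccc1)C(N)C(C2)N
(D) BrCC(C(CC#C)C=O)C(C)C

[CX3]=[CX3] describes a non-aromatic C=C double bond between two sp2 carbons (an alkene).
(A) has an ethynyl group (-C#CH) but the C-C bond is a triple bond, not a double bond.
(B) contains a vinyl group (-CH=CH2), which satisfies every atom and bond constraint.
(C) has an ethynyl group (-C#CH) but the C-C bond is a triple bond, not a double bond.
(D) has an ethynyl group (-C#CH) but the C-C bond is a triple bond, not a double bond.
So the answer is (B).

B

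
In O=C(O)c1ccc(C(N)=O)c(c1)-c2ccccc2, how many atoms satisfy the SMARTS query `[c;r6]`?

The query [c;r6] means: aromatic carbon that belongs to a six-membered ring.
Check the 18 heavy atoms by environment: 12× c (aromatic, in 6-ring) → match; 2× C (acyclic) → no; 3× O (acyclic) → no; 1× N (acyclic) → no.
That gives 12 matching atoms.

12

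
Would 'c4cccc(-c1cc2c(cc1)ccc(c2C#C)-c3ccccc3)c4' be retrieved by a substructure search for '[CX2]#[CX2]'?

The pattern [CX2]#[CX2] describes a carbon-carbon triple bond — an alkyne.
The molecule carries an ethynyl group (-C#CH), whose atoms satisfy every constraint of the query, so the pattern matches.

Yes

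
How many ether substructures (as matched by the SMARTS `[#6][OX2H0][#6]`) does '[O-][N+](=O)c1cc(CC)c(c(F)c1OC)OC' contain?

2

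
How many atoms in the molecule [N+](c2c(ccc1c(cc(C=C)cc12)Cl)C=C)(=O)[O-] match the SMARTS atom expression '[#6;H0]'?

The query [#6;H0] means: any carbon with no attached hydrogen.
Check the 18 heavy atoms by environment: 6× c (aromatic, H0) → match; 4× c (aromatic, H1) → no; 1× N (charge +1, H0) → no; 1× O (charge -1, H0) → no; 1× O (H0) → no; 1× Cl (H0) → no; 2× C (H1) → no; 2× C (H2) → no.
That gives 6 matching atoms.

6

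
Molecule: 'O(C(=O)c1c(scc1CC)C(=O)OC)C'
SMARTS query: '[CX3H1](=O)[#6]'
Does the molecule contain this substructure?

No

The pattern [CX3H1](=O)[#6] describes an sp2 carbon with one H, double-bonded to O and single-bonded to carbon — an aldehyde.
The closest candidate here is a methyl-ester group (-C(=O)OCH3), but the carbonyl carbon has H0, not H1. No other fragment satisfies the full query, so there is no match.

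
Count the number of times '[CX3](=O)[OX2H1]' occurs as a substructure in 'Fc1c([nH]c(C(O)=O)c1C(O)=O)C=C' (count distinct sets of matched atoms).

[CX3](=O)[OX2H1] is the SMARTS for a carboxylic acid: an sp2 carbon double-bonded to O and single-bonded to an -OH oxygen.
The molecule carries 2 separate instances of a carboxylic acid group (-C(=O)OH) meeting every constraint; each maps to a distinct set of atoms, giving 2 matches.

2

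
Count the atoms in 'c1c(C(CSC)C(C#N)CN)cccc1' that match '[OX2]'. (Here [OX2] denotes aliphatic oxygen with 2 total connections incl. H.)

The query [OX2] means: aliphatic oxygen with two total connections — ether, hydroxyl, or ester single-bond O.
Check the 15 heavy atoms by environment: 5× C (X4) → no; 6× c (aromatic, X3) → no; 1× S (X2) → no; 1× N (X3) → no; 1× C (X2) → no; 1× N (X1) → no.
No environment satisfies the query, so 0 matching atoms.

0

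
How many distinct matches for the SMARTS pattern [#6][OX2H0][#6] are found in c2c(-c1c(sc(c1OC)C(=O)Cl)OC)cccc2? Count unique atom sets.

[#6][OX2H0][#6] is the SMARTS for an ether: an aliphatic oxygen bridging two carbons with no H on the oxygen.
The molecule carries 2 separate instances of a methoxy ether (-OCH3) meeting every constraint; each maps to a distinct set of atoms, giving 2 matches.

2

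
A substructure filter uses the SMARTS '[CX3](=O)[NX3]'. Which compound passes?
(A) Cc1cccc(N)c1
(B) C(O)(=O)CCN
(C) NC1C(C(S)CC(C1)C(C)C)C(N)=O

C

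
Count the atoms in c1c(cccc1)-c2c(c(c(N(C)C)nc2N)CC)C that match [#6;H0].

6

The query [#6;H0] means: any carbon with no attached hydrogen.
Check the 19 heavy atoms by environment: 1× n (aromatic, H0) → no; 6× c (aromatic, H0) → match; 1× C (H2) → no; 4× C (H3) → no; 5× c (aromatic, H1) → no; 1× N (H0) → no; 1× N (H2) → no.
That gives 6 matching atoms.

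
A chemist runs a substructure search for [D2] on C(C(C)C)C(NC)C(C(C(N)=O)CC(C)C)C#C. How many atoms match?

The query [D2] means: atom with exactly two heavy-atom neighbours.
Check the 18 heavy atoms by environment: 3× C (D2) → match; 6× C (D3) → no; 1× O (D1) → no; 1× N (D1) → no; 6× C (D1) → no; 1× N (D2) → match.
Summing the matching environments: 3 + 1 = 4 matching atoms.

4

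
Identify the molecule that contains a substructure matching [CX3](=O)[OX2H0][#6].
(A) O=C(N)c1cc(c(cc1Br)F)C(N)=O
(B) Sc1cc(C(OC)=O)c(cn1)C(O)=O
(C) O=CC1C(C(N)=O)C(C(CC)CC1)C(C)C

B

[CX3](=O)[OX2H0][#6] describes a carbonyl carbon bonded to an oxygen that is itself bonded to carbon (no H on that O) (an ester).
(A) has a primary amide (-C(=O)NH2) but the carbonyl is bonded to N, not to an O-C linkage.
(B) contains a methyl-ester group (-C(=O)OCH3), which satisfies every atom and bond constraint.
(C) has a primary amide (-C(=O)NH2) but the carbonyl is bonded to N, not to an O-C linkage.
So the answer is (B).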